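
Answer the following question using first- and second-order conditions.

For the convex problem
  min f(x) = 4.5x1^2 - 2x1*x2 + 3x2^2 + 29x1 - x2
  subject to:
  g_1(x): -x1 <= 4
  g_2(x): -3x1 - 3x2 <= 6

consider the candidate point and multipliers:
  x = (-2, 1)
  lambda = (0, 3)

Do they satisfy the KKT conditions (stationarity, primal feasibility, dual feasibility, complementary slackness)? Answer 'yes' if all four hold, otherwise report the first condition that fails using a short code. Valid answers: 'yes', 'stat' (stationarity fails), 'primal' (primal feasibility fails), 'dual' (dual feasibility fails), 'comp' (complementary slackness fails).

Gradient of f: grad f(x) = Q x + c = (9, 9)
Constraint values g_i(x) = a_i^T x - b_i:
  g_1((-2, 1)) = -2
  g_2((-2, 1)) = -3
Stationarity residual: grad f(x) + sum_i lambda_i a_i = (0, 0)
  -> stationarity OK
Primal feasibility (all g_i <= 0): OK
Dual feasibility (all lambda_i >= 0): OK
Complementary slackness (lambda_i * g_i(x) = 0 for all i): FAILS

Verdict: the first failing condition is complementary_slackness -> comp.

comp


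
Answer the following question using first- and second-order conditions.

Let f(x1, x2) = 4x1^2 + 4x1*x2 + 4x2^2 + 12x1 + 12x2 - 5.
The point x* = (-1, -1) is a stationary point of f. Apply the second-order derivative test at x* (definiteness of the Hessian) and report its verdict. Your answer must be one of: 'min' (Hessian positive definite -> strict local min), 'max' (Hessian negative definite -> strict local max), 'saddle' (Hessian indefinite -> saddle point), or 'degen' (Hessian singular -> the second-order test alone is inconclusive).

Compute the Hessian H = grad^2 f:
  H = [[8, 4], [4, 8]]
Verify stationarity: grad f(x*) = H x* + g = (0, 0).
Eigenvalues of H: 4, 12.
Both eigenvalues > 0, so H is positive definite -> x* is a strict local min.

min


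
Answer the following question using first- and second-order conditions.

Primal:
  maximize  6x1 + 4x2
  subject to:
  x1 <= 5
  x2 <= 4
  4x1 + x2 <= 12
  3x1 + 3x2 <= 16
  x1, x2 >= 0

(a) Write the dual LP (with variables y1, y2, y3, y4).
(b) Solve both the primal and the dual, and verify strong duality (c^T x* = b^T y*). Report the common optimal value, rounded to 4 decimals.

The standard primal-dual pair for 'max c^T x s.t. A x <= b, x >= 0' is:
  Dual:  min b^T y  s.t.  A^T y >= c,  y >= 0.

So the dual LP is:
  minimize  5y1 + 4y2 + 12y3 + 16y4
  subject to:
    y1 + 4y3 + 3y4 >= 6
    y2 + y3 + 3y4 >= 4
    y1, y2, y3, y4 >= 0

Solving the primal: x* = (2.2222, 3.1111).
  primal value c^T x* = 25.7778.
Solving the dual: y* = (0, 0, 0.6667, 1.1111).
  dual value b^T y* = 25.7778.
Strong duality: c^T x* = b^T y*. Confirmed.

25.7778


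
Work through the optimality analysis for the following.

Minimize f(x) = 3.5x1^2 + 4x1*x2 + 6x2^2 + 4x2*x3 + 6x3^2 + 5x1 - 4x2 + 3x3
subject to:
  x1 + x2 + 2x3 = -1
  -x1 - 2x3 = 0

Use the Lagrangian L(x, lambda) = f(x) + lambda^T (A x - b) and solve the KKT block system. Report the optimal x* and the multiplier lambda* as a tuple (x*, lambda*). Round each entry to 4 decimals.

Form the Lagrangian:
  L(x, lambda) = (1/2) x^T Q x + c^T x + lambda^T (A x - b)
Stationarity (grad_x L = 0): Q x + c + A^T lambda = 0.
Primal feasibility: A x = b.

This gives the KKT block system:
  [ Q   A^T ] [ x     ]   [-c ]
  [ A    0  ] [ lambda ] = [ b ]

Solving the linear system:
  x*      = (-0.15, -1, 0.075)
  lambda* = (16.3, 16.25)
  f(x*)   = 9.8875

x* = (-0.15, -1, 0.075), lambda* = (16.3, 16.25)


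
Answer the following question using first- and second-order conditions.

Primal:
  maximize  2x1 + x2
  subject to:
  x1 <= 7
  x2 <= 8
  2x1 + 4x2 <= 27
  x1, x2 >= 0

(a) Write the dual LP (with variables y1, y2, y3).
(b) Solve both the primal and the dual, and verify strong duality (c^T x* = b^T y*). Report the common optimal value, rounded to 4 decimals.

The standard primal-dual pair for 'max c^T x s.t. A x <= b, x >= 0' is:
  Dual:  min b^T y  s.t.  A^T y >= c,  y >= 0.

So the dual LP is:
  minimize  7y1 + 8y2 + 27y3
  subject to:
    y1 + 2y3 >= 2
    y2 + 4y3 >= 1
    y1, y2, y3 >= 0

Solving the primal: x* = (7, 3.25).
  primal value c^T x* = 17.25.
Solving the dual: y* = (1.5, 0, 0.25).
  dual value b^T y* = 17.25.
Strong duality: c^T x* = b^T y*. Confirmed.

17.25


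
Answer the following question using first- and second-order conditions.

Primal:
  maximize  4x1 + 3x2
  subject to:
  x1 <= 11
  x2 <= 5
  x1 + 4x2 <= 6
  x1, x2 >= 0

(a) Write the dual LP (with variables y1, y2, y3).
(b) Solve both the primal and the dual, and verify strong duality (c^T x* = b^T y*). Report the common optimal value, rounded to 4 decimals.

The standard primal-dual pair for 'max c^T x s.t. A x <= b, x >= 0' is:
  Dual:  min b^T y  s.t.  A^T y >= c,  y >= 0.

So the dual LP is:
  minimize  11y1 + 5y2 + 6y3
  subject to:
    y1 + y3 >= 4
    y2 + 4y3 >= 3
    y1, y2, y3 >= 0

Solving the primal: x* = (6, 0).
  primal value c^T x* = 24.
Solving the dual: y* = (0, 0, 4).
  dual value b^T y* = 24.
Strong duality: c^T x* = b^T y*. Confirmed.

24


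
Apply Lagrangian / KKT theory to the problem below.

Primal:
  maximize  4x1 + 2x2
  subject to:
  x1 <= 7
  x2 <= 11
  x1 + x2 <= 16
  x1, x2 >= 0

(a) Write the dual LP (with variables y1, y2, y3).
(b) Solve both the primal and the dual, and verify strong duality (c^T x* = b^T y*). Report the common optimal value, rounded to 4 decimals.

The standard primal-dual pair for 'max c^T x s.t. A x <= b, x >= 0' is:
  Dual:  min b^T y  s.t.  A^T y >= c,  y >= 0.

So the dual LP is:
  minimize  7y1 + 11y2 + 16y3
  subject to:
    y1 + y3 >= 4
    y2 + y3 >= 2
    y1, y2, y3 >= 0

Solving the primal: x* = (7, 9).
  primal value c^T x* = 46.
Solving the dual: y* = (2, 0, 2).
  dual value b^T y* = 46.
Strong duality: c^T x* = b^T y*. Confirmed.

46


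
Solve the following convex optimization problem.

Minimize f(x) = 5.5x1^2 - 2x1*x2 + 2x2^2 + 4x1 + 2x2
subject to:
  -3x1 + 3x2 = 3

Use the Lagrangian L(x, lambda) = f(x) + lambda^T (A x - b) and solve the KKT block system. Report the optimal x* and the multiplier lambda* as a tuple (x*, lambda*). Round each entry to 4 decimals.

Form the Lagrangian:
  L(x, lambda) = (1/2) x^T Q x + c^T x + lambda^T (A x - b)
Stationarity (grad_x L = 0): Q x + c + A^T lambda = 0.
Primal feasibility: A x = b.

This gives the KKT block system:
  [ Q   A^T ] [ x     ]   [-c ]
  [ A    0  ] [ lambda ] = [ b ]

Solving the linear system:
  x*      = (-0.7273, 0.2727)
  lambda* = (-1.5152)
  f(x*)   = 1.0909

x* = (-0.7273, 0.2727), lambda* = (-1.5152)


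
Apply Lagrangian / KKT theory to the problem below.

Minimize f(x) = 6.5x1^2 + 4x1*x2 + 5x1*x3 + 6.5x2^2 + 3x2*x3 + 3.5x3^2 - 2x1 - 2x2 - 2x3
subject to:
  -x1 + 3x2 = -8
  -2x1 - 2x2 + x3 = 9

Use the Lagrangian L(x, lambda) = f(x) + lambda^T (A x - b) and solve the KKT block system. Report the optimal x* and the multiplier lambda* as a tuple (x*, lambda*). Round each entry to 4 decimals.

Form the Lagrangian:
  L(x, lambda) = (1/2) x^T Q x + c^T x + lambda^T (A x - b)
Stationarity (grad_x L = 0): Q x + c + A^T lambda = 0.
Primal feasibility: A x = b.

This gives the KKT block system:
  [ Q   A^T ] [ x     ]   [-c ]
  [ A    0  ] [ lambda ] = [ b ]

Solving the linear system:
  x*      = (-0.3933, -2.7978, 2.618)
  lambda* = (6.7191, -5.9663)
  f(x*)   = 54.2978

x* = (-0.3933, -2.7978, 2.618), lambda* = (6.7191, -5.9663)


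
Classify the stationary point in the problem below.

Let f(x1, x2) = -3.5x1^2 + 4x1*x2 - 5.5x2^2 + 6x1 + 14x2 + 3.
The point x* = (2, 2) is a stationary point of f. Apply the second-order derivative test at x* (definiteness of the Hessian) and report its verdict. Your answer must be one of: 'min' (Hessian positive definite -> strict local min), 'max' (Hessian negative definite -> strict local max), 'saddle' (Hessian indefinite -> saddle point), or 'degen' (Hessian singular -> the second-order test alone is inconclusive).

Compute the Hessian H = grad^2 f:
  H = [[-7, 4], [4, -11]]
Verify stationarity: grad f(x*) = H x* + g = (0, 0).
Eigenvalues of H: -13.4721, -4.5279.
Both eigenvalues < 0, so H is negative definite -> x* is a strict local max.

max


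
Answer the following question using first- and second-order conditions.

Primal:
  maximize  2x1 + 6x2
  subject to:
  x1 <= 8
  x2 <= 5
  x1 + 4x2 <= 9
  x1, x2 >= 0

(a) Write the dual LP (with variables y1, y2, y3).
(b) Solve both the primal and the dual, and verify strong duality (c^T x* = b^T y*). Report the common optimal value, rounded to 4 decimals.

The standard primal-dual pair for 'max c^T x s.t. A x <= b, x >= 0' is:
  Dual:  min b^T y  s.t.  A^T y >= c,  y >= 0.

So the dual LP is:
  minimize  8y1 + 5y2 + 9y3
  subject to:
    y1 + y3 >= 2
    y2 + 4y3 >= 6
    y1, y2, y3 >= 0

Solving the primal: x* = (8, 0.25).
  primal value c^T x* = 17.5.
Solving the dual: y* = (0.5, 0, 1.5).
  dual value b^T y* = 17.5.
Strong duality: c^T x* = b^T y*. Confirmed.

17.5


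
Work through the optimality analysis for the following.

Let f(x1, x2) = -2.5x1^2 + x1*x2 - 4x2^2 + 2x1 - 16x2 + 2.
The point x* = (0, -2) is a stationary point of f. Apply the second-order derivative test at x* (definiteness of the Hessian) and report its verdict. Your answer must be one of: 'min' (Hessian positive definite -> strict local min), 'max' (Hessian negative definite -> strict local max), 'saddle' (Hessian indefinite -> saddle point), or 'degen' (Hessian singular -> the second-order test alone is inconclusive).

Compute the Hessian H = grad^2 f:
  H = [[-5, 1], [1, -8]]
Verify stationarity: grad f(x*) = H x* + g = (0, 0).
Eigenvalues of H: -8.3028, -4.6972.
Both eigenvalues < 0, so H is negative definite -> x* is a strict local max.

max


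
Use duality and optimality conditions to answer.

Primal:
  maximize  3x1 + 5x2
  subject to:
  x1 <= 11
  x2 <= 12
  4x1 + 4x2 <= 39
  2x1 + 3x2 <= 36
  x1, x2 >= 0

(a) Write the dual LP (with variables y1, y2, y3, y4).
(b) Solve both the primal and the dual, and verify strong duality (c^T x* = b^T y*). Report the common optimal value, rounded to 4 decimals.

The standard primal-dual pair for 'max c^T x s.t. A x <= b, x >= 0' is:
  Dual:  min b^T y  s.t.  A^T y >= c,  y >= 0.

So the dual LP is:
  minimize  11y1 + 12y2 + 39y3 + 36y4
  subject to:
    y1 + 4y3 + 2y4 >= 3
    y2 + 4y3 + 3y4 >= 5
    y1, y2, y3, y4 >= 0

Solving the primal: x* = (0, 9.75).
  primal value c^T x* = 48.75.
Solving the dual: y* = (0, 0, 1.25, 0).
  dual value b^T y* = 48.75.
Strong duality: c^T x* = b^T y*. Confirmed.

48.75


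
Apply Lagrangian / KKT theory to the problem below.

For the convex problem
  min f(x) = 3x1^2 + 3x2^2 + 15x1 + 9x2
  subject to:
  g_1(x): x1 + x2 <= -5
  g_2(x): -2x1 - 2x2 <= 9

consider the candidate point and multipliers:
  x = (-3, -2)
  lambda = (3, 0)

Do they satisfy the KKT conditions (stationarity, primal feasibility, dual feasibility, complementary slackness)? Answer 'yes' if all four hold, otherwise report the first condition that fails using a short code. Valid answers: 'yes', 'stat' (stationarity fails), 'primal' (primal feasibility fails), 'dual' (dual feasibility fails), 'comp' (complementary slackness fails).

Gradient of f: grad f(x) = Q x + c = (-3, -3)
Constraint values g_i(x) = a_i^T x - b_i:
  g_1((-3, -2)) = 0
  g_2((-3, -2)) = 1
Stationarity residual: grad f(x) + sum_i lambda_i a_i = (0, 0)
  -> stationarity OK
Primal feasibility (all g_i <= 0): FAILS
Dual feasibility (all lambda_i >= 0): OK
Complementary slackness (lambda_i * g_i(x) = 0 for all i): OK

Verdict: the first failing condition is primal_feasibility -> primal.

primal


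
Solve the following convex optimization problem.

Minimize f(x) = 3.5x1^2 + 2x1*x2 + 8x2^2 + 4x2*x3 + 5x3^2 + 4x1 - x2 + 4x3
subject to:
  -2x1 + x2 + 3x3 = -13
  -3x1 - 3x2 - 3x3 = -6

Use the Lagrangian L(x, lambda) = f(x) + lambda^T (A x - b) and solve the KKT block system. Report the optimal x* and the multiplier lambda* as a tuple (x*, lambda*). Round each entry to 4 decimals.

Form the Lagrangian:
  L(x, lambda) = (1/2) x^T Q x + c^T x + lambda^T (A x - b)
Stationarity (grad_x L = 0): Q x + c + A^T lambda = 0.
Primal feasibility: A x = b.

This gives the KKT block system:
  [ Q   A^T ] [ x     ]   [-c ]
  [ A    0  ] [ lambda ] = [ b ]

Solving the linear system:
  x*      = (3.676, 0.3101, -1.986)
  lambda* = (8.9944, 4.121)
  f(x*)   = 74.0517

x* = (3.676, 0.3101, -1.986), lambda* = (8.9944, 4.121)


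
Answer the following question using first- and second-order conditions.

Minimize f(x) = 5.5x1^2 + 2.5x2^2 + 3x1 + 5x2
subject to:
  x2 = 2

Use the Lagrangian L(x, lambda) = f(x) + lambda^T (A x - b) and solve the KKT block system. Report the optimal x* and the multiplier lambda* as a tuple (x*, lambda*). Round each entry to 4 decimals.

Form the Lagrangian:
  L(x, lambda) = (1/2) x^T Q x + c^T x + lambda^T (A x - b)
Stationarity (grad_x L = 0): Q x + c + A^T lambda = 0.
Primal feasibility: A x = b.

This gives the KKT block system:
  [ Q   A^T ] [ x     ]   [-c ]
  [ A    0  ] [ lambda ] = [ b ]

Solving the linear system:
  x*      = (-0.2727, 2)
  lambda* = (-15)
  f(x*)   = 19.5909

x* = (-0.2727, 2), lambda* = (-15)


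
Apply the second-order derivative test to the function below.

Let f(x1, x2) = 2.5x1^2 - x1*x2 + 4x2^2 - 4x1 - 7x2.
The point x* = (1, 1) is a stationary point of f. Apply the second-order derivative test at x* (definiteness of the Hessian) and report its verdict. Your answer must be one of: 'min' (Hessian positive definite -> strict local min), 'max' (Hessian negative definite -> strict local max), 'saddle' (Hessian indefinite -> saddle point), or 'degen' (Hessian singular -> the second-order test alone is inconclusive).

Compute the Hessian H = grad^2 f:
  H = [[5, -1], [-1, 8]]
Verify stationarity: grad f(x*) = H x* + g = (0, 0).
Eigenvalues of H: 4.6972, 8.3028.
Both eigenvalues > 0, so H is positive definite -> x* is a strict local min.

min


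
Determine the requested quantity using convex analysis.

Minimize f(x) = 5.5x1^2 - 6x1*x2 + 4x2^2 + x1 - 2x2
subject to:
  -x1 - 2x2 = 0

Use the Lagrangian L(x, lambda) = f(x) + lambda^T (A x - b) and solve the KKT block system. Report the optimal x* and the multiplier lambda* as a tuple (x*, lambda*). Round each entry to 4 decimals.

Form the Lagrangian:
  L(x, lambda) = (1/2) x^T Q x + c^T x + lambda^T (A x - b)
Stationarity (grad_x L = 0): Q x + c + A^T lambda = 0.
Primal feasibility: A x = b.

This gives the KKT block system:
  [ Q   A^T ] [ x     ]   [-c ]
  [ A    0  ] [ lambda ] = [ b ]

Solving the linear system:
  x*      = (-0.1053, 0.0526)
  lambda* = (-0.4737)
  f(x*)   = -0.1053

x* = (-0.1053, 0.0526), lambda* = (-0.4737)


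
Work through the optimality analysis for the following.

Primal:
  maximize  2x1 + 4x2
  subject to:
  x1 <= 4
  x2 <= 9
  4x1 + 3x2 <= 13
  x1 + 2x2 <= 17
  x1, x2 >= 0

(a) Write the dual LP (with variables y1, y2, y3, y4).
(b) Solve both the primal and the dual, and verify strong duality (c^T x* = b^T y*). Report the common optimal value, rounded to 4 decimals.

The standard primal-dual pair for 'max c^T x s.t. A x <= b, x >= 0' is:
  Dual:  min b^T y  s.t.  A^T y >= c,  y >= 0.

So the dual LP is:
  minimize  4y1 + 9y2 + 13y3 + 17y4
  subject to:
    y1 + 4y3 + y4 >= 2
    y2 + 3y3 + 2y4 >= 4
    y1, y2, y3, y4 >= 0

Solving the primal: x* = (0, 4.3333).
  primal value c^T x* = 17.3333.
Solving the dual: y* = (0, 0, 1.3333, 0).
  dual value b^T y* = 17.3333.
Strong duality: c^T x* = b^T y*. Confirmed.

17.3333


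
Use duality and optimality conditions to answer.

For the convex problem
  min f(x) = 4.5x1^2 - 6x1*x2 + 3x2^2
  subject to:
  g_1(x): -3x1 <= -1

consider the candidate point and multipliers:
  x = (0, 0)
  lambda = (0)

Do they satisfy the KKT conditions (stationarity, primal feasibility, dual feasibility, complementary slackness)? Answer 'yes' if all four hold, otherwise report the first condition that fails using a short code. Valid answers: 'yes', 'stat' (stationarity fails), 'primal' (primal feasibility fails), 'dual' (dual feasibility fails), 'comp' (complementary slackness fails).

Gradient of f: grad f(x) = Q x + c = (0, 0)
Constraint values g_i(x) = a_i^T x - b_i:
  g_1((0, 0)) = 1
Stationarity residual: grad f(x) + sum_i lambda_i a_i = (0, 0)
  -> stationarity OK
Primal feasibility (all g_i <= 0): FAILS
Dual feasibility (all lambda_i >= 0): OK
Complementary slackness (lambda_i * g_i(x) = 0 for all i): OK

Verdict: the first failing condition is primal_feasibility -> primal.

primal


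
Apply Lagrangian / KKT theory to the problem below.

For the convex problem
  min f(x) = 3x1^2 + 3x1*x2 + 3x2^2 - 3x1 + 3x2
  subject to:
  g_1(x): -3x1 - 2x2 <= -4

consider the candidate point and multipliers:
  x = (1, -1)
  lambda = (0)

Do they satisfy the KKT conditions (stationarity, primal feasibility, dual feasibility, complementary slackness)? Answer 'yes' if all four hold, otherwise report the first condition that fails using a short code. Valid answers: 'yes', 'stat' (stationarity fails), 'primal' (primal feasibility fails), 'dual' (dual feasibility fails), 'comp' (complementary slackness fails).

Gradient of f: grad f(x) = Q x + c = (0, 0)
Constraint values g_i(x) = a_i^T x - b_i:
  g_1((1, -1)) = 3
Stationarity residual: grad f(x) + sum_i lambda_i a_i = (0, 0)
  -> stationarity OK
Primal feasibility (all g_i <= 0): FAILS
Dual feasibility (all lambda_i >= 0): OK
Complementary slackness (lambda_i * g_i(x) = 0 for all i): OK

Verdict: the first failing condition is primal_feasibility -> primal.

primal


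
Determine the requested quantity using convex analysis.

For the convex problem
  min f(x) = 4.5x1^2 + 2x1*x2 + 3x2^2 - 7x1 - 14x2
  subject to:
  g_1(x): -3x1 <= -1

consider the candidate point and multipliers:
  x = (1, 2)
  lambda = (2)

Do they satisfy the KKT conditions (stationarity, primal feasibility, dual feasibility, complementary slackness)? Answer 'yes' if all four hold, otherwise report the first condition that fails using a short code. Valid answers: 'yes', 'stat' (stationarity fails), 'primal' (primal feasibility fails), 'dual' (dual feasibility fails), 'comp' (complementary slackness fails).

Gradient of f: grad f(x) = Q x + c = (6, 0)
Constraint values g_i(x) = a_i^T x - b_i:
  g_1((1, 2)) = -2
Stationarity residual: grad f(x) + sum_i lambda_i a_i = (0, 0)
  -> stationarity OK
Primal feasibility (all g_i <= 0): OK
Dual feasibility (all lambda_i >= 0): OK
Complementary slackness (lambda_i * g_i(x) = 0 for all i): FAILS

Verdict: the first failing condition is complementary_slackness -> comp.

comp


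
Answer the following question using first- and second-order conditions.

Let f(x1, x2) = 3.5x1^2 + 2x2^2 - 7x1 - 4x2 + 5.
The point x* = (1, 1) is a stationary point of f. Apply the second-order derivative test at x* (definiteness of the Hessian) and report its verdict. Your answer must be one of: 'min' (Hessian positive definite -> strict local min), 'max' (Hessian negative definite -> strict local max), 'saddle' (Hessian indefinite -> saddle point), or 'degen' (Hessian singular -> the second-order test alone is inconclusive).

Compute the Hessian H = grad^2 f:
  H = [[7, 0], [0, 4]]
Verify stationarity: grad f(x*) = H x* + g = (0, 0).
Eigenvalues of H: 4, 7.
Both eigenvalues > 0, so H is positive definite -> x* is a strict local min.

min


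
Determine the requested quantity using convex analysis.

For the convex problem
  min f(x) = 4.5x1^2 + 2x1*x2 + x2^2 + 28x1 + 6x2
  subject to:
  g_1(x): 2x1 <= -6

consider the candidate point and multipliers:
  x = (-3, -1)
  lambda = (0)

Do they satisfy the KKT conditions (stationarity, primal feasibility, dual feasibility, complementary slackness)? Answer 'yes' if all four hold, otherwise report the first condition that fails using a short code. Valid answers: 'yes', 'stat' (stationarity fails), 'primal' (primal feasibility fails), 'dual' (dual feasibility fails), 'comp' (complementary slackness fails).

Gradient of f: grad f(x) = Q x + c = (-1, -2)
Constraint values g_i(x) = a_i^T x - b_i:
  g_1((-3, -1)) = 0
Stationarity residual: grad f(x) + sum_i lambda_i a_i = (-1, -2)
  -> stationarity FAILS
Primal feasibility (all g_i <= 0): OK
Dual feasibility (all lambda_i >= 0): OK
Complementary slackness (lambda_i * g_i(x) = 0 for all i): OK

Verdict: the first failing condition is stationarity -> stat.

stat


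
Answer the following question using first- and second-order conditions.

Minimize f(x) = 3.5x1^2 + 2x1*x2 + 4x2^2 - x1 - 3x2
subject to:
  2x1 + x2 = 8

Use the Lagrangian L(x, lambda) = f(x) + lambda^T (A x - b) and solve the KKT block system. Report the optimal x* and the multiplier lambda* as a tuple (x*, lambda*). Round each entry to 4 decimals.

Form the Lagrangian:
  L(x, lambda) = (1/2) x^T Q x + c^T x + lambda^T (A x - b)
Stationarity (grad_x L = 0): Q x + c + A^T lambda = 0.
Primal feasibility: A x = b.

This gives the KKT block system:
  [ Q   A^T ] [ x     ]   [-c ]
  [ A    0  ] [ lambda ] = [ b ]

Solving the linear system:
  x*      = (3.4516, 1.0968)
  lambda* = (-12.6774)
  f(x*)   = 47.3387

x* = (3.4516, 1.0968), lambda* = (-12.6774)


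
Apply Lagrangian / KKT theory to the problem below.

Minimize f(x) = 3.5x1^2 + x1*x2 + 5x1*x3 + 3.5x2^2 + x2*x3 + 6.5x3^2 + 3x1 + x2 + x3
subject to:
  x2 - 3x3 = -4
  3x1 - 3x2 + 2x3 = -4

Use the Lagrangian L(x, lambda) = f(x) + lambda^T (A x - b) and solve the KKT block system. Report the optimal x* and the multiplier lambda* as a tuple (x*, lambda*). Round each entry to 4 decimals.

Form the Lagrangian:
  L(x, lambda) = (1/2) x^T Q x + c^T x + lambda^T (A x - b)
Stationarity (grad_x L = 0): Q x + c + A^T lambda = 0.
Primal feasibility: A x = b.

This gives the KKT block system:
  [ Q   A^T ] [ x     ]   [-c ]
  [ A    0  ] [ lambda ] = [ b ]

Solving the linear system:
  x*      = (-2.1306, 0.1179, 1.3726)
  lambda* = (3.8659, 1.6443)
  f(x*)   = 8.5699

x* = (-2.1306, 0.1179, 1.3726), lambda* = (3.8659, 1.6443)


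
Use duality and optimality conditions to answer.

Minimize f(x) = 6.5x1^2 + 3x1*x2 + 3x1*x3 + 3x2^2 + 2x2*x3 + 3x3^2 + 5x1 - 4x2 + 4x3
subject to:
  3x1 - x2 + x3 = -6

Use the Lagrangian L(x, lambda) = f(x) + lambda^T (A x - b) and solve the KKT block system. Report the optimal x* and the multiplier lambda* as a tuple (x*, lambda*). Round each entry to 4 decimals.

Form the Lagrangian:
  L(x, lambda) = (1/2) x^T Q x + c^T x + lambda^T (A x - b)
Stationarity (grad_x L = 0): Q x + c + A^T lambda = 0.
Primal feasibility: A x = b.

This gives the KKT block system:
  [ Q   A^T ] [ x     ]   [-c ]
  [ A    0  ] [ lambda ] = [ b ]

Solving the linear system:
  x*      = (-1.0087, 1.8652, -1.1087)
  lambda* = (1.9478)
  f(x*)   = -2.6261

x* = (-1.0087, 1.8652, -1.1087), lambda* = (1.9478)


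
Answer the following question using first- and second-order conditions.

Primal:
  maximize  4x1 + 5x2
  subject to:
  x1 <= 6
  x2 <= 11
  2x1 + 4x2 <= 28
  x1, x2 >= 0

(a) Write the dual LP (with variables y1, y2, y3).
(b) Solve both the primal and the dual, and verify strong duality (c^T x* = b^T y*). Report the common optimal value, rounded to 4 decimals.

The standard primal-dual pair for 'max c^T x s.t. A x <= b, x >= 0' is:
  Dual:  min b^T y  s.t.  A^T y >= c,  y >= 0.

So the dual LP is:
  minimize  6y1 + 11y2 + 28y3
  subject to:
    y1 + 2y3 >= 4
    y2 + 4y3 >= 5
    y1, y2, y3 >= 0

Solving the primal: x* = (6, 4).
  primal value c^T x* = 44.
Solving the dual: y* = (1.5, 0, 1.25).
  dual value b^T y* = 44.
Strong duality: c^T x* = b^T y*. Confirmed.

44


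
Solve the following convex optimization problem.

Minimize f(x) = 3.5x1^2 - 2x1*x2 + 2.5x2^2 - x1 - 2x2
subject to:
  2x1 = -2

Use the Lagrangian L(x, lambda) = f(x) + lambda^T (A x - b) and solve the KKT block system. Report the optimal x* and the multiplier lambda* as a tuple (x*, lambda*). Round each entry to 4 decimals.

Form the Lagrangian:
  L(x, lambda) = (1/2) x^T Q x + c^T x + lambda^T (A x - b)
Stationarity (grad_x L = 0): Q x + c + A^T lambda = 0.
Primal feasibility: A x = b.

This gives the KKT block system:
  [ Q   A^T ] [ x     ]   [-c ]
  [ A    0  ] [ lambda ] = [ b ]

Solving the linear system:
  x*      = (-1, 0)
  lambda* = (4)
  f(x*)   = 4.5

x* = (-1, 0), lambda* = (4)


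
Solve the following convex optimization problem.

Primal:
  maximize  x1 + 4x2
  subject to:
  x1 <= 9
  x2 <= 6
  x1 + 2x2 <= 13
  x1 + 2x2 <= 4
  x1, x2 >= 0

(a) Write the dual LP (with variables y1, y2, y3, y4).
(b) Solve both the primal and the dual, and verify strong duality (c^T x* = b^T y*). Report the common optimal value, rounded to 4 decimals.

The standard primal-dual pair for 'max c^T x s.t. A x <= b, x >= 0' is:
  Dual:  min b^T y  s.t.  A^T y >= c,  y >= 0.

So the dual LP is:
  minimize  9y1 + 6y2 + 13y3 + 4y4
  subject to:
    y1 + y3 + y4 >= 1
    y2 + 2y3 + 2y4 >= 4
    y1, y2, y3, y4 >= 0

Solving the primal: x* = (0, 2).
  primal value c^T x* = 8.
Solving the dual: y* = (0, 0, 0, 2).
  dual value b^T y* = 8.
Strong duality: c^T x* = b^T y*. Confirmed.

8


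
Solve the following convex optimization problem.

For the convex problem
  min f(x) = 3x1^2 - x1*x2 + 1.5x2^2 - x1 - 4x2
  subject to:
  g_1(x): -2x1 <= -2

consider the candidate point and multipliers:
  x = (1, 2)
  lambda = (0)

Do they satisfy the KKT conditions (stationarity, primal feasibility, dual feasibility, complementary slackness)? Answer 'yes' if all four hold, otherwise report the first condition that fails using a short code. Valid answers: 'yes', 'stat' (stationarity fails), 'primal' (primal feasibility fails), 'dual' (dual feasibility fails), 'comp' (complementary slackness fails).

Gradient of f: grad f(x) = Q x + c = (3, 1)
Constraint values g_i(x) = a_i^T x - b_i:
  g_1((1, 2)) = 0
Stationarity residual: grad f(x) + sum_i lambda_i a_i = (3, 1)
  -> stationarity FAILS
Primal feasibility (all g_i <= 0): OK
Dual feasibility (all lambda_i >= 0): OK
Complementary slackness (lambda_i * g_i(x) = 0 for all i): OK

Verdict: the first failing condition is stationarity -> stat.

stat


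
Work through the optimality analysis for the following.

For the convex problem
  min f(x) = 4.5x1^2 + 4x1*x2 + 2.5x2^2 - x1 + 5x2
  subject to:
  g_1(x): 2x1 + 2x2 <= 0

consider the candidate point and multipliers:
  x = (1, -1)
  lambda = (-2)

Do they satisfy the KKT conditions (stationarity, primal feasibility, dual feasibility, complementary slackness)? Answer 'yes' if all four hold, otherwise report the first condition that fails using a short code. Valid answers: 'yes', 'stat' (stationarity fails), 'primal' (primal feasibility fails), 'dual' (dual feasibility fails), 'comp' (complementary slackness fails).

Gradient of f: grad f(x) = Q x + c = (4, 4)
Constraint values g_i(x) = a_i^T x - b_i:
  g_1((1, -1)) = 0
Stationarity residual: grad f(x) + sum_i lambda_i a_i = (0, 0)
  -> stationarity OK
Primal feasibility (all g_i <= 0): OK
Dual feasibility (all lambda_i >= 0): FAILS
Complementary slackness (lambda_i * g_i(x) = 0 for all i): OK

Verdict: the first failing condition is dual_feasibility -> dual.

dual


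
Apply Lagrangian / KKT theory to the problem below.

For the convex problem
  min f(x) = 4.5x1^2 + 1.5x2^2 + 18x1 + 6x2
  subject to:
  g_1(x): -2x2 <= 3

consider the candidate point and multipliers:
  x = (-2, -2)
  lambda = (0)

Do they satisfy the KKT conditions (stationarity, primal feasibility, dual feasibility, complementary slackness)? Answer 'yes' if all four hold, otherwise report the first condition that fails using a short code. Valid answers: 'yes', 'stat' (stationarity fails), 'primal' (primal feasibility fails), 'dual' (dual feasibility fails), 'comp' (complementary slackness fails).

Gradient of f: grad f(x) = Q x + c = (0, 0)
Constraint values g_i(x) = a_i^T x - b_i:
  g_1((-2, -2)) = 1
Stationarity residual: grad f(x) + sum_i lambda_i a_i = (0, 0)
  -> stationarity OK
Primal feasibility (all g_i <= 0): FAILS
Dual feasibility (all lambda_i >= 0): OK
Complementary slackness (lambda_i * g_i(x) = 0 for all i): OK

Verdict: the first failing condition is primal_feasibility -> primal.

primal


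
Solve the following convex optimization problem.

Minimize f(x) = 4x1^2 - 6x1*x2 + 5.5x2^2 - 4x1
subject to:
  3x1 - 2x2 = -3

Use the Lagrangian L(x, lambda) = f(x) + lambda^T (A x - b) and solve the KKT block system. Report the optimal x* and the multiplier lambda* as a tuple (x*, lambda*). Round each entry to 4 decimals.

Form the Lagrangian:
  L(x, lambda) = (1/2) x^T Q x + c^T x + lambda^T (A x - b)
Stationarity (grad_x L = 0): Q x + c + A^T lambda = 0.
Primal feasibility: A x = b.

This gives the KKT block system:
  [ Q   A^T ] [ x     ]   [-c ]
  [ A    0  ] [ lambda ] = [ b ]

Solving the linear system:
  x*      = (-0.7966, 0.3051)
  lambda* = (4.0678)
  f(x*)   = 7.6949

x* = (-0.7966, 0.3051), lambda* = (4.0678)


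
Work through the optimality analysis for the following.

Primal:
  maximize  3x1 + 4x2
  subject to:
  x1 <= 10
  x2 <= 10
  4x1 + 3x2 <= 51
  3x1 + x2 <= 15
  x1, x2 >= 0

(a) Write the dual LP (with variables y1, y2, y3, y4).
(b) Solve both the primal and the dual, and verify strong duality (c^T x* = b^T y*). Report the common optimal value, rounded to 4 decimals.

The standard primal-dual pair for 'max c^T x s.t. A x <= b, x >= 0' is:
  Dual:  min b^T y  s.t.  A^T y >= c,  y >= 0.

So the dual LP is:
  minimize  10y1 + 10y2 + 51y3 + 15y4
  subject to:
    y1 + 4y3 + 3y4 >= 3
    y2 + 3y3 + y4 >= 4
    y1, y2, y3, y4 >= 0

Solving the primal: x* = (1.6667, 10).
  primal value c^T x* = 45.
Solving the dual: y* = (0, 3, 0, 1).
  dual value b^T y* = 45.
Strong duality: c^T x* = b^T y*. Confirmed.

45


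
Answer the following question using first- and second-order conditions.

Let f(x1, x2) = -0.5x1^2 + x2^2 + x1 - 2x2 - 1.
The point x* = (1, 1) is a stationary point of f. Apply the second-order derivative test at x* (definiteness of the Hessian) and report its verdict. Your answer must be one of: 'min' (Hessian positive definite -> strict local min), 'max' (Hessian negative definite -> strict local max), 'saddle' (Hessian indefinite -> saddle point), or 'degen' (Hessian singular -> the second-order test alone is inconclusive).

Compute the Hessian H = grad^2 f:
  H = [[-1, 0], [0, 2]]
Verify stationarity: grad f(x*) = H x* + g = (0, 0).
Eigenvalues of H: -1, 2.
Eigenvalues have mixed signs, so H is indefinite -> x* is a saddle point.

saddle


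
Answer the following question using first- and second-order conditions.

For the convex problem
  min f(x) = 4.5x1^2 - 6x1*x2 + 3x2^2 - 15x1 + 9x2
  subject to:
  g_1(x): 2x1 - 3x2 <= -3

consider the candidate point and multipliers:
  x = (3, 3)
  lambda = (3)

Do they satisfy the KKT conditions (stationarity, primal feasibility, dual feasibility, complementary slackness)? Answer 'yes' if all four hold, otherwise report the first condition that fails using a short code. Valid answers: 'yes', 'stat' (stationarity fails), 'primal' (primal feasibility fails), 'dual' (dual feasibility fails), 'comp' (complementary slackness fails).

Gradient of f: grad f(x) = Q x + c = (-6, 9)
Constraint values g_i(x) = a_i^T x - b_i:
  g_1((3, 3)) = 0
Stationarity residual: grad f(x) + sum_i lambda_i a_i = (0, 0)
  -> stationarity OK
Primal feasibility (all g_i <= 0): OK
Dual feasibility (all lambda_i >= 0): OK
Complementary slackness (lambda_i * g_i(x) = 0 for all i): OK

Verdict: yes, KKT holds.

yes


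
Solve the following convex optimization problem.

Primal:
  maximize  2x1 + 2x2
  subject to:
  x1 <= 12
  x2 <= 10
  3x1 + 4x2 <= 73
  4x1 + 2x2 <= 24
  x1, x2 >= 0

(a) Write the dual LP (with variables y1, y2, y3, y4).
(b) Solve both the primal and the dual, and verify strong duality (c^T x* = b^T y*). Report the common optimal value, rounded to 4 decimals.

The standard primal-dual pair for 'max c^T x s.t. A x <= b, x >= 0' is:
  Dual:  min b^T y  s.t.  A^T y >= c,  y >= 0.

So the dual LP is:
  minimize  12y1 + 10y2 + 73y3 + 24y4
  subject to:
    y1 + 3y3 + 4y4 >= 2
    y2 + 4y3 + 2y4 >= 2
    y1, y2, y3, y4 >= 0

Solving the primal: x* = (1, 10).
  primal value c^T x* = 22.
Solving the dual: y* = (0, 1, 0, 0.5).
  dual value b^T y* = 22.
Strong duality: c^T x* = b^T y*. Confirmed.

22


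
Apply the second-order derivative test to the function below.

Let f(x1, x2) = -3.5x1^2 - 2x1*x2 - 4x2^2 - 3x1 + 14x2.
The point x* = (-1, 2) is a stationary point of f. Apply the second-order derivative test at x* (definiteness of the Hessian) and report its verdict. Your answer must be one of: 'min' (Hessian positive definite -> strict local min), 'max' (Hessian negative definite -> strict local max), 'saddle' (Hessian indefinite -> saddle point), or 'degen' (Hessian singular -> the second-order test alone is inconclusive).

Compute the Hessian H = grad^2 f:
  H = [[-7, -2], [-2, -8]]
Verify stationarity: grad f(x*) = H x* + g = (0, 0).
Eigenvalues of H: -9.5616, -5.4384.
Both eigenvalues < 0, so H is negative definite -> x* is a strict local max.

max


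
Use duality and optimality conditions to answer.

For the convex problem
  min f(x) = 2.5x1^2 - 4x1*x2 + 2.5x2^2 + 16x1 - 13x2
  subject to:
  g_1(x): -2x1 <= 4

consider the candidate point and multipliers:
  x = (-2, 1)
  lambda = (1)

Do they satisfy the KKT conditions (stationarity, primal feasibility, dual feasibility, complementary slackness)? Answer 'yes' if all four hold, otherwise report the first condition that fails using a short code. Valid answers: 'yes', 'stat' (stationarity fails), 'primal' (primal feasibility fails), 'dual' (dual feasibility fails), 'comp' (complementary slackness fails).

Gradient of f: grad f(x) = Q x + c = (2, 0)
Constraint values g_i(x) = a_i^T x - b_i:
  g_1((-2, 1)) = 0
Stationarity residual: grad f(x) + sum_i lambda_i a_i = (0, 0)
  -> stationarity OK
Primal feasibility (all g_i <= 0): OK
Dual feasibility (all lambda_i >= 0): OK
Complementary slackness (lambda_i * g_i(x) = 0 for all i): OK

Verdict: yes, KKT holds.

yes


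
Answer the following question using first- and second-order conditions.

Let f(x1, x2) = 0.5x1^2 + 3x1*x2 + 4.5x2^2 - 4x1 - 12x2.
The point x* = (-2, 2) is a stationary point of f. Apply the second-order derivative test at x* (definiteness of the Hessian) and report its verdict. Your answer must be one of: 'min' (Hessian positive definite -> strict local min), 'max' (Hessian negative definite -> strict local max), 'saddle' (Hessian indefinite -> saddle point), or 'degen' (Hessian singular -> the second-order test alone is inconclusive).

Compute the Hessian H = grad^2 f:
  H = [[1, 3], [3, 9]]
Verify stationarity: grad f(x*) = H x* + g = (0, 0).
Eigenvalues of H: 0, 10.
H has a zero eigenvalue (singular; positive semidefinite but not definite), so H is neither positive definite, negative definite, nor indefinite. The second-order test alone is inconclusive -> degen.
(Indeed, f is constant along the null direction of H through x*, so x* is not a strict local extremum.)

degen


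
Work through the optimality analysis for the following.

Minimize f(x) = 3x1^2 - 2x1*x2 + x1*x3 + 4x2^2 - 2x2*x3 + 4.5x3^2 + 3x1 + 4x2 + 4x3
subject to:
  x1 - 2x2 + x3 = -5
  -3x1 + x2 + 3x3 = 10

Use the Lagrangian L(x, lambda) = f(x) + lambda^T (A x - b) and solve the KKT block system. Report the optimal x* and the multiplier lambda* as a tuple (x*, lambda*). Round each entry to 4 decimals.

Form the Lagrangian:
  L(x, lambda) = (1/2) x^T Q x + c^T x + lambda^T (A x - b)
Stationarity (grad_x L = 0): Q x + c + A^T lambda = 0.
Primal feasibility: A x = b.

This gives the KKT block system:
  [ Q   A^T ] [ x     ]   [-c ]
  [ A    0  ] [ lambda ] = [ b ]

Solving the linear system:
  x*      = (-2.8098, 1.163, 0.1358)
  lambda* = (7.9813, -2.6893)
  f(x*)   = 31.7827

x* = (-2.8098, 1.163, 0.1358), lambda* = (7.9813, -2.6893)


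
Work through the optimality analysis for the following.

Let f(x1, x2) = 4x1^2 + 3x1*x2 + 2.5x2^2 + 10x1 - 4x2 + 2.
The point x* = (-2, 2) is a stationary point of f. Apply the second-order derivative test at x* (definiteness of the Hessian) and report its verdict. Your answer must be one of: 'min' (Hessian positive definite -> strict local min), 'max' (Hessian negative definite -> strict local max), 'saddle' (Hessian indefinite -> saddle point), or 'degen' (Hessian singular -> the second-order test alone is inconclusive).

Compute the Hessian H = grad^2 f:
  H = [[8, 3], [3, 5]]
Verify stationarity: grad f(x*) = H x* + g = (0, 0).
Eigenvalues of H: 3.1459, 9.8541.
Both eigenvalues > 0, so H is positive definite -> x* is a strict local min.

min


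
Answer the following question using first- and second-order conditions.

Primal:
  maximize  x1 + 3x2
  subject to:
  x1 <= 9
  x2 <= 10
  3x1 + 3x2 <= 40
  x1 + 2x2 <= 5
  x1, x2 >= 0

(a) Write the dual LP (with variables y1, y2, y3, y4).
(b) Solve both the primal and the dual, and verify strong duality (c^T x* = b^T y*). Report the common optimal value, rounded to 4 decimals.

The standard primal-dual pair for 'max c^T x s.t. A x <= b, x >= 0' is:
  Dual:  min b^T y  s.t.  A^T y >= c,  y >= 0.

So the dual LP is:
  minimize  9y1 + 10y2 + 40y3 + 5y4
  subject to:
    y1 + 3y3 + y4 >= 1
    y2 + 3y3 + 2y4 >= 3
    y1, y2, y3, y4 >= 0

Solving the primal: x* = (0, 2.5).
  primal value c^T x* = 7.5.
Solving the dual: y* = (0, 0, 0, 1.5).
  dual value b^T y* = 7.5.
Strong duality: c^T x* = b^T y*. Confirmed.

7.5


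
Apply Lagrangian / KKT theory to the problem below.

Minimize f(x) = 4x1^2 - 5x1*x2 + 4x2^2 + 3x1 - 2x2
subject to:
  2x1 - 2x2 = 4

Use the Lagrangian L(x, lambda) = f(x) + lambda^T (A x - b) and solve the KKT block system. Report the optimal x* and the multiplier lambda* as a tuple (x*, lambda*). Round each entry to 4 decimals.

Form the Lagrangian:
  L(x, lambda) = (1/2) x^T Q x + c^T x + lambda^T (A x - b)
Stationarity (grad_x L = 0): Q x + c + A^T lambda = 0.
Primal feasibility: A x = b.

This gives the KKT block system:
  [ Q   A^T ] [ x     ]   [-c ]
  [ A    0  ] [ lambda ] = [ b ]

Solving the linear system:
  x*      = (0.8333, -1.1667)
  lambda* = (-7.75)
  f(x*)   = 17.9167

x* = (0.8333, -1.1667), lambda* = (-7.75)


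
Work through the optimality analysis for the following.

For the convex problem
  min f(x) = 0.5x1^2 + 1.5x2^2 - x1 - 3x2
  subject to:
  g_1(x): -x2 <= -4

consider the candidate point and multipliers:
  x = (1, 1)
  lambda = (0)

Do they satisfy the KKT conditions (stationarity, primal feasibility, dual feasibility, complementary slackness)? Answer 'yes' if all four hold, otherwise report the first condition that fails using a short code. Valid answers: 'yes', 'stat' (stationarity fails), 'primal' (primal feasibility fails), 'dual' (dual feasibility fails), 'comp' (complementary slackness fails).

Gradient of f: grad f(x) = Q x + c = (0, 0)
Constraint values g_i(x) = a_i^T x - b_i:
  g_1((1, 1)) = 3
Stationarity residual: grad f(x) + sum_i lambda_i a_i = (0, 0)
  -> stationarity OK
Primal feasibility (all g_i <= 0): FAILS
Dual feasibility (all lambda_i >= 0): OK
Complementary slackness (lambda_i * g_i(x) = 0 for all i): OK

Verdict: the first failing condition is primal_feasibility -> primal.

primal


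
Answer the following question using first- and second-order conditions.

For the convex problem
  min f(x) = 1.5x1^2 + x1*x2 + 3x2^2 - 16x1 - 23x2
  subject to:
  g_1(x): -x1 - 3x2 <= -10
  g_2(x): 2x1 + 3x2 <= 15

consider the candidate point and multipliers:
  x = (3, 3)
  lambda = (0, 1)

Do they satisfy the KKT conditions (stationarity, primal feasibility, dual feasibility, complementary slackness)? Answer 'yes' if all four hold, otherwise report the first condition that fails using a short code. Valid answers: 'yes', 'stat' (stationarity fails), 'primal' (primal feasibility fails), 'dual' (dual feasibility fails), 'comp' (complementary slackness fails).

Gradient of f: grad f(x) = Q x + c = (-4, -2)
Constraint values g_i(x) = a_i^T x - b_i:
  g_1((3, 3)) = -2
  g_2((3, 3)) = 0
Stationarity residual: grad f(x) + sum_i lambda_i a_i = (-2, 1)
  -> stationarity FAILS
Primal feasibility (all g_i <= 0): OK
Dual feasibility (all lambda_i >= 0): OK
Complementary slackness (lambda_i * g_i(x) = 0 for all i): OK

Verdict: the first failing condition is stationarity -> stat.

stat


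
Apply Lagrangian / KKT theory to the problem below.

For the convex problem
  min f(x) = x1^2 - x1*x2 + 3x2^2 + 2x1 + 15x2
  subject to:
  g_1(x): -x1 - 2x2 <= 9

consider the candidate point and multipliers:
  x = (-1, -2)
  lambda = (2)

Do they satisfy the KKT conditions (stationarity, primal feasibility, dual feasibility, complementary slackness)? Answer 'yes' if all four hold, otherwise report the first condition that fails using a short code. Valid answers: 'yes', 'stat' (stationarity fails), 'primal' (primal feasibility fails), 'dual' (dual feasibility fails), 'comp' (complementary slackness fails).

Gradient of f: grad f(x) = Q x + c = (2, 4)
Constraint values g_i(x) = a_i^T x - b_i:
  g_1((-1, -2)) = -4
Stationarity residual: grad f(x) + sum_i lambda_i a_i = (0, 0)
  -> stationarity OK
Primal feasibility (all g_i <= 0): OK
Dual feasibility (all lambda_i >= 0): OK
Complementary slackness (lambda_i * g_i(x) = 0 for all i): FAILS

Verdict: the first failing condition is complementary_slackness -> comp.

comp
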